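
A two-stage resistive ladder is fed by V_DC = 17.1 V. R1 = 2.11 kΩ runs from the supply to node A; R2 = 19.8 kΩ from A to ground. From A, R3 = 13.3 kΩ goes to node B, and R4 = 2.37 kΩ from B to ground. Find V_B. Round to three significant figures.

The second stage (R3 + R4 = 15.67 kΩ) loads node A in parallel with R2.
R2 ‖ (R3+R4) = 8.747 kΩ.
V_A = 17.1 × 8.747/(2.11 + 8.747) = 13.78 V.
V_B = V_A × 0.1512 = 2.084 V.

V_B ≈ 2.08 V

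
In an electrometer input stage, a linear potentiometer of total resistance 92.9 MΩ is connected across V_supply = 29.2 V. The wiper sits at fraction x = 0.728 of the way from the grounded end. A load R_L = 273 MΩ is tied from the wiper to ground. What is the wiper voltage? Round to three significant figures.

Lower segment x·R_p = 67.63 MΩ; upper segment (1−x)·R_p = 25.27 MΩ.
R_L loads the lower segment: effective lower R = 54.20 MΩ.
Then V_out = V_supply · 54.20/(25.27 + 54.20) = 19.92 V.
(Unloaded: V_out = x·V_supply = 21.3 V.)

V_out ≈ 19.9 V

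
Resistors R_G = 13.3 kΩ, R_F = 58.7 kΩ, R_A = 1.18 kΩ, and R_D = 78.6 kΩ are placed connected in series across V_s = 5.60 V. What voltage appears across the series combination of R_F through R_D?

V ≈ 5.11 V

Series total: ΣR = 13.3 + 58.7 + 1.18 + 78.6 = 151.8 kΩ.
R_{R_F..R_D} = 58.7 + 1.18 + 78.6 = 138.5 kΩ.
Voltage divider: V = V_s · (138.5 / 151.8) = 5.60 × 0.9124 = 5.109 V.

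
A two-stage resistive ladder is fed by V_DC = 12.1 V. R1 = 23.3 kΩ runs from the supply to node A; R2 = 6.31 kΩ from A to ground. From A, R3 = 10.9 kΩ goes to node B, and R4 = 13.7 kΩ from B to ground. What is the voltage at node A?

The second stage (R3 + R4 = 24.60 kΩ) loads node A in parallel with R2.
Effective lower resistance at A: R2 ‖ 24.60 = 5.022 kΩ.
So V_A = 12.1 × 0.1773 = 2.146 V.

V_A ≈ 2.15 V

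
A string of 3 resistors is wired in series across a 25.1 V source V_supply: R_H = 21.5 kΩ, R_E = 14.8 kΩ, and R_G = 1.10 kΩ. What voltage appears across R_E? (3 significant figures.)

V ≈ 9.93 V

Total series resistance ΣR = 21.5 + 14.8 + 1.10 = 37.40 kΩ.
V = V_supply · R/ΣR = 25.1 × 0.3957 = 9.933 V.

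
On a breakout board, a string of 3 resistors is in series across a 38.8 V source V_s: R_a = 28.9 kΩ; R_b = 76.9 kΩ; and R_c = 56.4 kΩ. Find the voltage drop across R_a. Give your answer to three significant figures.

V ≈ 6.91 V

Total series resistance ΣR = 28.9 + 76.9 + 56.4 = 162.2 kΩ.
By the voltage-divider rule, V = 38.8 × 28.90/162.2 = 6.913 V.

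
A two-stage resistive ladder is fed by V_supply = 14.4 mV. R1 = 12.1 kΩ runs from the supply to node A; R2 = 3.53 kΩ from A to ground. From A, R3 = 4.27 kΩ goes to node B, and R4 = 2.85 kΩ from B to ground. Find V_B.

V_B ≈ 0.941 mV

Looking into the second stage from A: R3 + R4 = 7.120 kΩ appears in parallel with R2.
R2 ‖ (R3+R4) = 2.360 kΩ.
First divider: V_A = V_supply · 2.360/(12.1 + 2.360) = 2.350 mV.
Stage 2 is unloaded, so V_B = V_A · R4/(R3+R4) = 2.350 × 2.85/7.120 = 0.9407 mV.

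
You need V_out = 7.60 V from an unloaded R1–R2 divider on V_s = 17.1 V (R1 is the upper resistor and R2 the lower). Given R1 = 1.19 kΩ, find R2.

Required fraction k = V_out/V_s = 0.4444.
R2 = R1 · 0.4444/(1 − 0.4444) = 0.9520 kΩ.

R2 ≈ 0.952 kΩ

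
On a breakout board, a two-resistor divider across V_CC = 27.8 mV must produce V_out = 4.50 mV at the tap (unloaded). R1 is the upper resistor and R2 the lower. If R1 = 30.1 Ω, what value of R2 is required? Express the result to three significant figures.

The divider ratio is R2/(R1+R2) = 4.50/27.8 = 0.1619.
R2 = R1 · 0.1619/(1 − 0.1619) = 5.813 Ω.

R2 ≈ 5.81 Ω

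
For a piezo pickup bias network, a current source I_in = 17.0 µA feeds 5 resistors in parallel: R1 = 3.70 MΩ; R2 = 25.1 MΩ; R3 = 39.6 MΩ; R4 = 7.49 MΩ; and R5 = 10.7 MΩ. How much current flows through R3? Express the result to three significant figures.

Total conductance ΣG = 1/3.70 + 1/25.1 + 1/39.6 + 1/7.49 + 1/10.7 = 0.5623 (units of 1/MΩ).
By the current-divider rule, I = I_in · G_k/ΣG = 17.0 × 0.04491 = 0.7634 µA.

I ≈ 0.763 µA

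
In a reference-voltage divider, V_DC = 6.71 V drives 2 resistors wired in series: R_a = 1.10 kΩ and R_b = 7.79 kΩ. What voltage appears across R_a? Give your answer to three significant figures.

Series total: ΣR = 1.10 + 7.79 = 8.890 kΩ.
By the voltage-divider rule, V = 6.71 × 1.100/8.890 = 0.8303 V.

V ≈ 0.830 V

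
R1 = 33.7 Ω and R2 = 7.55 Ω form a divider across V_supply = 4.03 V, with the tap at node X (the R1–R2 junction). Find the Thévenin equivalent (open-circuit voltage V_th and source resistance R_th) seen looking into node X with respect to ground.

V_th ≈ 0.738 V, R_th ≈ 6.17 Ω

With X open, the divider is unloaded: V_th = 4.03 × 7.55/41.25 = 0.7376 V.
With V_supply suppressed (replaced by a short), R_th = R1 ‖ R2 = (33.70 × 7.55)/(33.70 + 7.55) = 6.168 Ω.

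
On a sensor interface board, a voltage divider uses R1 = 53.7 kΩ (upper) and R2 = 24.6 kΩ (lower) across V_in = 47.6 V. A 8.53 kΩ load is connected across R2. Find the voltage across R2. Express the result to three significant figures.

V_out ≈ 5.02 V

The load sits in parallel with R2, giving an effective lower resistance R2' = R2·R_L/(R2+R_L) = 6.334 kΩ.
Now apply the divider: V_out = 47.6 × 0.1055 = 5.022 V.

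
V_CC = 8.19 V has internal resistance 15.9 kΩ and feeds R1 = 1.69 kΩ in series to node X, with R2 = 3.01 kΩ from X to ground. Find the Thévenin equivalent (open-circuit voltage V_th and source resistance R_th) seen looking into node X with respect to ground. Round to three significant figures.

R1' = 15.9 + 1.69 = 17.59 kΩ (source resistance + R1).
With X open, the divider is unloaded: V_th = 8.19 × 3.01/20.60 = 1.197 V.
Zeroing V_CC shorts the top of R1' to ground, so R_th = R1' ‖ R2 = 2.570 kΩ.

V_th ≈ 1.20 V, R_th ≈ 2.57 kΩ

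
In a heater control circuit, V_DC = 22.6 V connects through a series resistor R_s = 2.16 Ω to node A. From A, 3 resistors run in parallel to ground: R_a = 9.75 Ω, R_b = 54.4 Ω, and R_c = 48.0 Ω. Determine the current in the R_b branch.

I ≈ 0.318 A

Equivalent of the parallel group: R_p = 7.053 Ω.
Node voltage V_A = V_DC · R_p/(R_s + R_p) = 22.6 × 0.7656 = 17.30 V.
I(R_b) = V_A / R_b = 17.30/54.4 = 0.3180 A.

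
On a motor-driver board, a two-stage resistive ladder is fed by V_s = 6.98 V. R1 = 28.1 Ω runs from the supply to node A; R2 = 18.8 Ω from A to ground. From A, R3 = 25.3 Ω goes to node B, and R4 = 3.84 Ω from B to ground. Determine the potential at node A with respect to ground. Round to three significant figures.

V_A ≈ 2.02 V

The second stage (R3 + R4 = 29.14 Ω) loads node A in parallel with R2.
Effective lower resistance at A: R2 ‖ 29.14 = 11.43 Ω.
V_A = 6.98 × 11.43/(28.1 + 11.43) = 2.018 V.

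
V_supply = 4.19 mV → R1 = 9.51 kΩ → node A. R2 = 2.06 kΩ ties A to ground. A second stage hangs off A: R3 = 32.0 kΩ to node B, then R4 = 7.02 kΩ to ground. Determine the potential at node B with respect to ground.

Node A sees R2 in parallel with the series input of stage 2, R3 + R4 = 39.02 kΩ.
R2 ‖ (R3+R4) = 1.957 kΩ.
First divider: V_A = V_supply · 1.957/(9.51 + 1.957) = 0.7150 mV.
Then the unloaded second divider: V_B = V_A × R4/(R3+R4) = 0.7150 × 0.1799 = 0.1286 mV.

V_B ≈ 0.129 mV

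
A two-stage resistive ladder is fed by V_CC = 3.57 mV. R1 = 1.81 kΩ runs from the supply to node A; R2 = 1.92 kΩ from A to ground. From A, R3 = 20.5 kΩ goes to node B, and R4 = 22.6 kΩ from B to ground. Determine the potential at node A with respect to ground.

Node A sees R2 in parallel with the series input of stage 2, R3 + R4 = 43.10 kΩ.
Effective lower resistance at A: R2 ‖ 43.10 = 1.838 kΩ.
First divider: V_A = V_CC · 1.838/(1.81 + 1.838) = 1.799 mV.

V_A ≈ 1.80 mV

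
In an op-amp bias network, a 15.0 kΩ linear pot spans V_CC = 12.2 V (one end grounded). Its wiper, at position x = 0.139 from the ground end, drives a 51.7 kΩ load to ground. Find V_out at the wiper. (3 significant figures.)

V_out ≈ 1.64 V

Lower segment x·R_p = 2.085 kΩ; upper segment (1−x)·R_p = 12.91 kΩ.
Lower segment in parallel with the load: 2.085 ‖ 51.7 = 2.004 kΩ.
V_out = 12.2 × 2.004/(12.91 + 2.004) = 1.639 V.
(Unloaded: V_out = x·V_CC = 1.70 V.)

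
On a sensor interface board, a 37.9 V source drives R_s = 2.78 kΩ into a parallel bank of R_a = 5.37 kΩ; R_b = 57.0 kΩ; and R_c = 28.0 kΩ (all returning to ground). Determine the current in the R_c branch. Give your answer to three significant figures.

Parallel bank: R_p = 1/(1/5.37 + 1/57.0 + 1/28.0) = 4.176 kΩ.
Node voltage V_A = V_DC · R_p/(R_s + R_p) = 37.9 × 0.6003 = 22.75 V.
I(R_c) = V_A / R_c = 22.75/28.0 = 0.8126 mA.

I ≈ 0.813 mA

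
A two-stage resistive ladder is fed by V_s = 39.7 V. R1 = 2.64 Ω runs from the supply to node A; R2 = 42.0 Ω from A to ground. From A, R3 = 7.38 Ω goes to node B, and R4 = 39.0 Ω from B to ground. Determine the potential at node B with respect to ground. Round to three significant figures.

V_B ≈ 29.8 V

The second stage (R3 + R4 = 46.38 Ω) loads node A in parallel with R2.
R2 ‖ (R3+R4) = 22.04 Ω.
So V_A = 39.7 × 0.8930 = 35.45 V.
V_B = V_A × 0.8409 = 29.81 V.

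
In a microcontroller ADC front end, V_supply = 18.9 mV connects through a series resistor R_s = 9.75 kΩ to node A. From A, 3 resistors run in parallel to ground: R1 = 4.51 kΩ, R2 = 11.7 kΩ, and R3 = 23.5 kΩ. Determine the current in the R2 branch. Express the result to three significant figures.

I ≈ 0.366 µA

Parallel bank: R_p = 1/(1/4.51 + 1/11.7 + 1/23.5) = 2.859 kΩ.
V_A by voltage divider: V_A = 18.9 × 2.859/(9.75 + 2.859) = 4.286 mV.
I(R2) = V_A / R2 = 4.286/11.7 = 0.3663 µA.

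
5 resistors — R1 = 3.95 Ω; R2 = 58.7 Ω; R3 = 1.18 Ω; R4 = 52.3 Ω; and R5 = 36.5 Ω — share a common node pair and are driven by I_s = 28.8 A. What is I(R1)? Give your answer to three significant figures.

I ≈ 6.26 A

ΣG = 1/3.95 + 1/58.7 + 1/1.18 + 1/52.3 + 1/36.5 = 1.164.
R1 takes the fraction G_k/ΣG = 0.2532/1.164 = 0.2175, so I = 28.8 × 0.2175 = 6.263 A.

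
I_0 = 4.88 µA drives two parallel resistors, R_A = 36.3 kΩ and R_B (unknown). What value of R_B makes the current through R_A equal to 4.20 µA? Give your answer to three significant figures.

R_B ≈ 224 kΩ

Two-branch current divider: I_A = I_0 · R_B/(R_A + R_B).
With f = 0.8607, R_B = R_A · f/(1−f) = 36.3 × 6.176 = 224.2 kΩ.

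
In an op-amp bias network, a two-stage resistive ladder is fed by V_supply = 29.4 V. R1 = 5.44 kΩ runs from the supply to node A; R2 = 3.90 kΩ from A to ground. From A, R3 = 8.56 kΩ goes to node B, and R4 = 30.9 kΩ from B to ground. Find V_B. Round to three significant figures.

Looking into the second stage from A: R3 + R4 = 39.46 kΩ appears in parallel with R2.
R2 ‖ (R3+R4) = 3.549 kΩ.
So V_A = 29.4 × 0.3948 = 11.61 V.
Then the unloaded second divider: V_B = V_A × R4/(R3+R4) = 11.61 × 0.7831 = 9.090 V.

V_B ≈ 9.09 V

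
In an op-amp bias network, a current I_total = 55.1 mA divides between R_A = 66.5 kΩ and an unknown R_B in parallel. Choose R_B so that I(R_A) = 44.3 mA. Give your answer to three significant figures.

The fraction through R_A equals R_B/(R_A+R_B).
44.3/55.1 = R_B/(R_A + R_B) → R_B = R_A · (0.8040)/(1 − 0.8040) = 66.5 × 4.102 = 272.8 kΩ.

R_B ≈ 273 kΩ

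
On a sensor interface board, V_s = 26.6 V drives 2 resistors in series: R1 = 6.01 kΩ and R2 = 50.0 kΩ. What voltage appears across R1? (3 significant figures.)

V ≈ 2.85 V

Total series resistance ΣR = 6.01 + 50.0 = 56.01 kΩ.
V = V_s · R/ΣR = 26.6 × 0.1073 = 2.854 V.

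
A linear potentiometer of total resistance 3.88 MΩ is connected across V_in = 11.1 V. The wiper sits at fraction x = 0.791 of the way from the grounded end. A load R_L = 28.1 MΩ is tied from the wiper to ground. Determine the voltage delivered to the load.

Lower segment x·R_p = 3.069 MΩ; upper segment (1−x)·R_p = 0.8109 MΩ.
R_L loads the lower segment: effective lower R = 2.767 MΩ.
Loaded-divider output: V_out = 11.1 × 0.7733 = 8.584 V.
(Unloaded: V_out = x·V_in = 8.78 V.)

V_out ≈ 8.58 V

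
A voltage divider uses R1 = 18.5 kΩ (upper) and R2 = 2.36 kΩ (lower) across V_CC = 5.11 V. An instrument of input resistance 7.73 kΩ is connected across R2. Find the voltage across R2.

First combine the lower leg with the load: R2 ‖ R_L = 1.808 kΩ.
Now apply the divider: V_out = 5.11 × 0.08903 = 0.4549 V.
(Unloaded it would be 0.578 V; the load pulls it down.)

V_out ≈ 0.455 V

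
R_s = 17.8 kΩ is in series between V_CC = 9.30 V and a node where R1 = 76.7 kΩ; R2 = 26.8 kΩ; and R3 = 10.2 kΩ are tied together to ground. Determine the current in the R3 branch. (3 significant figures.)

I ≈ 0.250 mA

Parallel bank: R_p = 1/(1/76.7 + 1/26.8 + 1/10.2) = 6.739 kΩ.
Node voltage V_A = V_CC · R_p/(R_s + R_p) = 9.30 × 0.2746 = 2.554 V.
Branch current I = V_A/R3 = 2.554/10.2 = 0.2504 mA.
(Equivalently: I_total = 0.3790 mA, then current-divider fraction G_k/ΣG = 0.6607.)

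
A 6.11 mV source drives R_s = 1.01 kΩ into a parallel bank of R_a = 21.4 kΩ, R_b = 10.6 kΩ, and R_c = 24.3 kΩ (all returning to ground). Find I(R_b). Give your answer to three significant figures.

I ≈ 0.487 µA

Combine the parallel branches: R_p = (1/21.4 + 1/10.6 + 1/24.3)⁻¹ = 5.488 kΩ.
V_A = 6.11 × 5.488/6.498 = 5.160 mV.
Branch current I = V_A/R_b = 5.160/10.6 = 0.4868 µA.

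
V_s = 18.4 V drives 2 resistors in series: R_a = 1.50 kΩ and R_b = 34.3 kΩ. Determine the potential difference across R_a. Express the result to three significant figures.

V ≈ 0.771 V

Series total: ΣR = 1.50 + 34.3 = 35.80 kΩ.
V = V_s · R/ΣR = 18.4 × 0.04190 = 0.7709 V.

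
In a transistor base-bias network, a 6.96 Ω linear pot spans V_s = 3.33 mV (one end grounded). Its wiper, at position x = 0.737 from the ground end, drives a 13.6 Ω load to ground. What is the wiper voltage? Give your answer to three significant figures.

Lower segment x·R_p = 5.130 Ω; upper segment (1−x)·R_p = 1.830 Ω.
Lower segment in parallel with the load: 5.130 ‖ 13.6 = 3.725 Ω.
V_out = 3.33 × 3.725/(1.830 + 3.725) = 2.233 mV.

V_out ≈ 2.23 mV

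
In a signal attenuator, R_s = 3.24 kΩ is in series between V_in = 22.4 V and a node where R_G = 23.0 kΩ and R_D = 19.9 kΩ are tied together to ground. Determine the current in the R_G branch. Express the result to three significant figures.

I ≈ 0.747 mA

Combine the parallel branches: R_p = (1/23.0 + 1/19.9)⁻¹ = 10.67 kΩ.
Node voltage V_A = V_in · R_p/(R_s + R_p) = 22.4 × 0.7671 = 17.18 V.
Branch current I = V_A/R_G = 17.18/23.0 = 0.7470 mA.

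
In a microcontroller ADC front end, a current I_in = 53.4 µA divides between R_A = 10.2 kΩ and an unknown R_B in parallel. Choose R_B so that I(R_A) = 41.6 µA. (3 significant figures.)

R_B ≈ 36.0 kΩ

The fraction through R_A equals R_B/(R_A+R_B).
41.6/53.4 = R_B/(R_A + R_B) → R_B = R_A · (0.7790)/(1 − 0.7790) = 10.2 × 3.525 = 35.96 kΩ.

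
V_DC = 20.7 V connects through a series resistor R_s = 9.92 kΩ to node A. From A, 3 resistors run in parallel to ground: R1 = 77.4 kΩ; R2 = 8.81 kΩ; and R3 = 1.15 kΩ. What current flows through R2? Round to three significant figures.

I ≈ 0.216 mA

Equivalent of the parallel group: R_p = 1.004 kΩ.
V_A = 20.7 × 1.004/10.92 = 1.903 V.
Branch current I = V_A/R2 = 1.903/8.81 = 0.2160 mA.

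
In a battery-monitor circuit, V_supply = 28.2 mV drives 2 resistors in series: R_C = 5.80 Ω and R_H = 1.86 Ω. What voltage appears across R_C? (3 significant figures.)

Total series resistance ΣR = 5.80 + 1.86 = 7.660 Ω.
Voltage divider: V = V_supply · (5.800 / 7.660) = 28.2 × 0.7572 = 21.35 mV.

V ≈ 21.4 mV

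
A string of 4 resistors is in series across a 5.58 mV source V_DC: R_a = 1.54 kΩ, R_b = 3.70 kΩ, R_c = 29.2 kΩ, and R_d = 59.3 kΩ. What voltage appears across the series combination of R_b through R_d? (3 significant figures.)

V ≈ 5.49 mV

Series total: ΣR = 1.54 + 3.70 + 29.2 + 59.3 = 93.74 kΩ.
R_{R_b..R_d} = 3.70 + 29.2 + 59.3 = 92.20 kΩ.
Voltage divider: V = V_DC · (92.20 / 93.74) = 5.58 × 0.9836 = 5.488 mV.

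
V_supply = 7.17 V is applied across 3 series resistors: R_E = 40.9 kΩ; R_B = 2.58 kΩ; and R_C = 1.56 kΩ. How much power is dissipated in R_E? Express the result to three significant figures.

ΣR = 45.04 kΩ → I = 7.17/45.04 = 0.1592 mA.
P = I²R = 0.02534 × 40.9 = 1.036 mW.

P ≈ 1.04 mW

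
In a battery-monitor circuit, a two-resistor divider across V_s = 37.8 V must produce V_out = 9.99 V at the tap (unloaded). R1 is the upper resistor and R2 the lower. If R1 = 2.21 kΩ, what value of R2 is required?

R2 ≈ 0.794 kΩ

The divider ratio is R2/(R1+R2) = 9.99/37.8 = 0.2643.
Rearranging, R2 = R1·k/(1−k) = 2.21 × 0.3592 = 0.7939 kΩ.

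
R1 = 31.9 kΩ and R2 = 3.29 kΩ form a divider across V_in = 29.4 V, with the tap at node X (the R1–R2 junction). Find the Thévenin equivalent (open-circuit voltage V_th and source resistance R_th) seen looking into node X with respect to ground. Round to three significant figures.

V_th ≈ 2.75 V, R_th ≈ 2.98 kΩ

With X open, the divider is unloaded: V_th = 29.4 × 3.29/35.19 = 2.749 V.
Looking into X with the source shorted: R_th = R1·R2/(R1+R2) = 31.90 × 3.29/35.19 = 2.982 kΩ.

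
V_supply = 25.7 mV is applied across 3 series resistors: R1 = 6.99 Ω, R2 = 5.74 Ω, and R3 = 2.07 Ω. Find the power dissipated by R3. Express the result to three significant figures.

Series current I = V_supply/ΣR = 25.7/14.80 = 1.736 mA.
V(R3) = I·R = 3.595 mV; P = V·I = 3.595 × 1.736 = 6.242 µW.

P ≈ 6.24 µW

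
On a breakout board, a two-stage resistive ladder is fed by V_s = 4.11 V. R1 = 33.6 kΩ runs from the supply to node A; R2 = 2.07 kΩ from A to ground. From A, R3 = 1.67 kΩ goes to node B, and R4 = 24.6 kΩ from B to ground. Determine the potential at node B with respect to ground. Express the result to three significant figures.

V_B ≈ 0.208 V

The second stage (R3 + R4 = 26.27 kΩ) loads node A in parallel with R2.
Effective lower resistance at A: R2 ‖ 26.27 = 1.919 kΩ.
First divider: V_A = V_s · 1.919/(33.6 + 1.919) = 0.2220 V.
Stage 2 is unloaded, so V_B = V_A · R4/(R3+R4) = 0.2220 × 24.6/26.27 = 0.2079 V.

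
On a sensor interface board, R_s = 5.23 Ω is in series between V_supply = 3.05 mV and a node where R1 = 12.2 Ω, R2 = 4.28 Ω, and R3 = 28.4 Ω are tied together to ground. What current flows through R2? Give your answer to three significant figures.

I ≈ 0.251 mA

Combine the parallel branches: R_p = (1/12.2 + 1/4.28 + 1/28.4)⁻¹ = 2.850 Ω.
Node voltage V_A = V_supply · R_p/(R_s + R_p) = 3.05 × 0.3528 = 1.076 mV.
Branch current I = V_A/R2 = 1.076/4.28 = 0.2514 mA.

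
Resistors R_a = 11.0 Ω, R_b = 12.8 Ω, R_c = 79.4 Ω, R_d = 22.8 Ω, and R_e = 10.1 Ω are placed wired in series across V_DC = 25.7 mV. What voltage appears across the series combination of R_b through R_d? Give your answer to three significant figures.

V ≈ 21.7 mV

Series total: ΣR = 11.0 + 12.8 + 79.4 + 22.8 + 10.1 = 136.1 Ω.
R_{R_b..R_d} = 12.8 + 79.4 + 22.8 = 115.0 Ω.
V = V_DC · R/ΣR = 25.7 × 0.8450 = 21.72 mV.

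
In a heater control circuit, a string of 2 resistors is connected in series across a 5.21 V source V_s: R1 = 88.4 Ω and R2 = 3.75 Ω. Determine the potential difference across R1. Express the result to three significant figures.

V ≈ 5.00 V

Total series resistance ΣR = 88.4 + 3.75 = 92.15 Ω.
By the voltage-divider rule, V = 5.21 × 88.40/92.15 = 4.998 V.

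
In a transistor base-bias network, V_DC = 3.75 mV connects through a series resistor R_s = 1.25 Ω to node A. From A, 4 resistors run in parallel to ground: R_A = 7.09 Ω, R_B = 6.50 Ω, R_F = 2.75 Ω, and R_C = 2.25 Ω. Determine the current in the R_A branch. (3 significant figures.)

I ≈ 0.222 mA

Parallel bank: R_p = 1/(1/7.09 + 1/6.50 + 1/2.75 + 1/2.25) = 0.9066 Ω.
V_A by voltage divider: V_A = 3.75 × 0.9066/(1.25 + 0.9066) = 1.576 mV.
I(R_A) = V_A / R_A = 1.576/7.09 = 0.2224 mA.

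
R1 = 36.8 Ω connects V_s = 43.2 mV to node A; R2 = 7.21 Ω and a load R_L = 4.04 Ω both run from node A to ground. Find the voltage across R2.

V_out ≈ 2.84 mV

R2 ‖ R_L = (7.21 × 4.04)/(7.21 + 4.04) = 2.589 Ω.
Then V_out = V_s · R2'/(R1 + R2') = 43.2 × 2.589/39.39 = 2.840 mV.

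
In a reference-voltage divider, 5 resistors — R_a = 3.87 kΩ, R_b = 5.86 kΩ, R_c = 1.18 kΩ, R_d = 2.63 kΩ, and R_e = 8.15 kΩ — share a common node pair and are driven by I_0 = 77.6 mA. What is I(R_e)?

ΣG = 1/3.87 + 1/5.86 + 1/1.18 + 1/2.63 + 1/8.15 = 1.779.
By the current-divider rule, I = I_0 · G_k/ΣG = 77.6 × 0.06895 = 5.351 mA.

I ≈ 5.35 mA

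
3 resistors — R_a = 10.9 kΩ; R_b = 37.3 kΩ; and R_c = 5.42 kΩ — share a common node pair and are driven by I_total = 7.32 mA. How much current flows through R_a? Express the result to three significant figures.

I ≈ 2.22 mA

ΣG = 1/10.9 + 1/37.3 + 1/5.42 = 0.3031.
R_a takes the fraction G_k/ΣG = 0.09174/0.3031 = 0.3027, so I = 7.32 × 0.3027 = 2.216 mA.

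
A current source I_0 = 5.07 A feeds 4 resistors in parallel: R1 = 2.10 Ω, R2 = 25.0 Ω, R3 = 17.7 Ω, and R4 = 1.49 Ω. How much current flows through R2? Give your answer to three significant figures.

I ≈ 0.163 A

Conductances: ΣG = 1/2.10 + 1/25.0 + 1/17.7 + 1/1.49 = 1.244 (1/Ω).
R2 takes the fraction G_k/ΣG = 0.04000/1.244 = 0.03216, so I = 5.07 × 0.03216 = 0.1630 A.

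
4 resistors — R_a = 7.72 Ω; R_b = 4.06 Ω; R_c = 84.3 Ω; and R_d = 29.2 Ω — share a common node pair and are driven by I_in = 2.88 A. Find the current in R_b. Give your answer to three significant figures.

I ≈ 1.68 A

Conductances: ΣG = 1/7.72 + 1/4.06 + 1/84.3 + 1/29.2 = 0.4219 (1/Ω).
Current divider: I(R_b) = I_in · G_k/ΣG = 2.88 × (0.2463/0.4219) = 2.88 × 0.5837 = 1.681 A.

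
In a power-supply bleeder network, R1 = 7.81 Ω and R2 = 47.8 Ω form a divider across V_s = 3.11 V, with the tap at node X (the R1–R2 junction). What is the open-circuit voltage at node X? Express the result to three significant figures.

V_th ≈ 2.67 V

V_th is the unloaded tap voltage: V_s · R2/(R1+R2) = 3.11 × 0.8596 = 2.673 V.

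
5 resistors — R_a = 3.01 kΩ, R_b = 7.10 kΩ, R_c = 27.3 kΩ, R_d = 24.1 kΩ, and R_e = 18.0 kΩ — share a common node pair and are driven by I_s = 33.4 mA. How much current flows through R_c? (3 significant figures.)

I ≈ 2.02 mA

Conductances: ΣG = 1/3.01 + 1/7.10 + 1/27.3 + 1/24.1 + 1/18.0 = 0.6068 (1/kΩ).
Current divider: I(R_c) = I_s · G_k/ΣG = 33.4 × (0.03663/0.6068) = 33.4 × 0.06037 = 2.016 mA.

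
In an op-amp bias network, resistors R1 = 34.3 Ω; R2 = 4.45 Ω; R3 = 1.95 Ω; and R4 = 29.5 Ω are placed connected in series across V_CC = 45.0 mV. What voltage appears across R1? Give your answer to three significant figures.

V ≈ 22.0 mV

ΣR = 34.3 + 4.45 + 1.95 + 29.5 = 70.20 Ω.
Voltage divider: V = V_CC · (34.30 / 70.20) = 45.0 × 0.4886 = 21.99 mV.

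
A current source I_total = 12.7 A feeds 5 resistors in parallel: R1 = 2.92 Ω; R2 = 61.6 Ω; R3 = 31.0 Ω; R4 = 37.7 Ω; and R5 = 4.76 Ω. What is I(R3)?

Total conductance ΣG = 1/2.92 + 1/61.6 + 1/31.0 + 1/37.7 + 1/4.76 = 0.6276 (units of 1/Ω).
By the current-divider rule, I = I_total · G_k/ΣG = 12.7 × 0.05140 = 0.6528 A.

I ≈ 0.653 A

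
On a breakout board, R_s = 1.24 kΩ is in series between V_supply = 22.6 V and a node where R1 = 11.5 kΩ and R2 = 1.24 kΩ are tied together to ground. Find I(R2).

I ≈ 8.65 mA

Equivalent of the parallel group: R_p = 1.119 kΩ.
Node voltage V_A = V_supply · R_p/(R_s + R_p) = 22.6 × 0.4744 = 10.72 V.
I(R2) = V_A / R2 = 10.72/1.24 = 8.647 mA.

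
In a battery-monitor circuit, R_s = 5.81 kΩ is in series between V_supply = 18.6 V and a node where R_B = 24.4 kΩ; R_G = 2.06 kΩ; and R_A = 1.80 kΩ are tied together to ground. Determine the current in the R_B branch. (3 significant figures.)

Parallel bank: R_p = 1/(1/24.4 + 1/2.06 + 1/1.80) = 0.9242 kΩ.
V_A by voltage divider: V_A = 18.6 × 0.9242/(5.81 + 0.9242) = 2.553 V.
I(R_B) = V_A / R_B = 2.553/24.4 = 0.1046 mA.
(Check via current divider: I_total = 2.762 mA; share G_k/ΣG = 0.03788 → same result.)

I ≈ 0.105 mA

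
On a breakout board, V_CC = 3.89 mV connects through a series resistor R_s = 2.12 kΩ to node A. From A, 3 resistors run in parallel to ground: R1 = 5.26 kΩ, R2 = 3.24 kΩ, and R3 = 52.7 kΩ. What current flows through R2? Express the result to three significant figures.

I ≈ 0.572 µA

Combine the parallel branches: R_p = (1/5.26 + 1/3.24 + 1/52.7)⁻¹ = 1.932 kΩ.
V_A = 3.89 × 1.932/4.052 = 1.855 mV.
Branch current I = V_A/R2 = 1.855/3.24 = 0.5724 µA.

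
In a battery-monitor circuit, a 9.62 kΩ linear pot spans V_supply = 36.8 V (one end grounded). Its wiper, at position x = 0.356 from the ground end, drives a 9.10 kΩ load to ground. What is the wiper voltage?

Split the track: R_lower = x·R_p = 3.425 kΩ, R_upper = (1−x)·R_p = 6.195 kΩ.
(x·R_p) ‖ R_L = 2.488 kΩ.
Then V_out = V_supply · 2.488/(6.195 + 2.488) = 10.55 V.

V_out ≈ 10.5 V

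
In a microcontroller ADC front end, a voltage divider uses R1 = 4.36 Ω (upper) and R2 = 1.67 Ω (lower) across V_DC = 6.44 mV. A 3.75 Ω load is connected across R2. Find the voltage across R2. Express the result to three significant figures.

V_out ≈ 1.35 mV

R2 ‖ R_L = (1.67 × 3.75)/(1.67 + 3.75) = 1.155 Ω.
Now apply the divider: V_out = 6.44 × 0.2095 = 1.349 mV.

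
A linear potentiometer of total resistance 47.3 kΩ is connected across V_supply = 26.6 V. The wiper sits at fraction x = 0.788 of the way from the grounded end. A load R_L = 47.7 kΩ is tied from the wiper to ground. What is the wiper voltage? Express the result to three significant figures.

V_out ≈ 18.0 V

Split the track: R_lower = x·R_p = 37.27 kΩ, R_upper = (1−x)·R_p = 10.03 kΩ.
Lower segment in parallel with the load: 37.27 ‖ 47.7 = 20.92 kΩ.
Then V_out = V_supply · 20.92/(10.03 + 20.92) = 17.98 V.
(Unloaded: V_out = x·V_supply = 21.0 V.)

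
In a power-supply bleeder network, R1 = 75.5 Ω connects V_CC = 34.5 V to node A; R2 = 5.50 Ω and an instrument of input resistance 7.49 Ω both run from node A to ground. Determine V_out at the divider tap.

The load sits in parallel with R2, giving an effective lower resistance R2' = R2·R_L/(R2+R_L) = 3.171 Ω.
Then V_out = V_CC · R2'/(R1 + R2') = 34.5 × 3.171/78.67 = 1.391 V.
(Unloaded it would be 2.34 V; the load pulls it down.)

V_out ≈ 1.39 V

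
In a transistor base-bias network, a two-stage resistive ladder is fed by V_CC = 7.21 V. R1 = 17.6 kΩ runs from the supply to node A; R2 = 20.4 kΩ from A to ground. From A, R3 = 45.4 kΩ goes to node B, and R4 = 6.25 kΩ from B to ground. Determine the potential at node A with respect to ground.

Looking into the second stage from A: R3 + R4 = 51.65 kΩ appears in parallel with R2.
R2 ‖ (R3+R4) = 14.62 kΩ.
So V_A = 7.21 × 0.4538 = 3.272 V.

V_A ≈ 3.27 V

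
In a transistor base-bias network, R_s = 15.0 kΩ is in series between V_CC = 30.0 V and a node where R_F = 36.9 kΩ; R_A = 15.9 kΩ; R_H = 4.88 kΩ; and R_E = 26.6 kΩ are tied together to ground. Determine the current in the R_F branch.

Combine the parallel branches: R_p = (1/36.9 + 1/15.9 + 1/4.88 + 1/26.6)⁻¹ = 3.007 kΩ.
V_A = 30.0 × 3.007/18.01 = 5.010 V.
I(R_F) = V_A / R_F = 5.010/36.9 = 0.1358 mA.
(Equivalently: I_total = 1.666 mA, then current-divider fraction G_k/ΣG = 0.08150.)

I ≈ 0.136 mA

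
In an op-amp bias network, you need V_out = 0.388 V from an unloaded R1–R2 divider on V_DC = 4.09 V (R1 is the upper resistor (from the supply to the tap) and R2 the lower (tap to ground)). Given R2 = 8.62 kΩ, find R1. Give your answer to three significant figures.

R1 ≈ 82.2 kΩ

V_out/V_DC = R2/(R1+R2) = 0.09487.
So R1 = R2 · (V_DC/V_out − 1) = 8.62 × (4.09/0.388 − 1) = 8.62 × 9.541 = 82.25 kΩ.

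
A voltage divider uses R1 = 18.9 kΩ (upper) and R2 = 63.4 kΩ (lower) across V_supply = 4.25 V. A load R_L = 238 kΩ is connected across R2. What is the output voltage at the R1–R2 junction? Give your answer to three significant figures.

First combine the lower leg with the load: R2 ‖ R_L = 50.06 kΩ.
Now apply the divider: V_out = 4.25 × 0.7259 = 3.085 V.

V_out ≈ 3.09 V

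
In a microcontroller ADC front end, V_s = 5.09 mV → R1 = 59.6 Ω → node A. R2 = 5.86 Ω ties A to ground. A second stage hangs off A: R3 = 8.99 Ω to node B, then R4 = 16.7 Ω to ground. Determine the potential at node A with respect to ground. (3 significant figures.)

V_A ≈ 0.377 mV

Node A sees R2 in parallel with the series input of stage 2, R3 + R4 = 25.69 Ω.
R2 ‖ (R3+R4) = 4.772 Ω.
First divider: V_A = V_s · 4.772/(59.6 + 4.772) = 0.3773 mV.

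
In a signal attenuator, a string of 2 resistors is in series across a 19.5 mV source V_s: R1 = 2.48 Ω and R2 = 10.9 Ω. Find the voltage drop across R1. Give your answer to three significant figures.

V ≈ 3.61 mV

Series total: ΣR = 2.48 + 10.9 = 13.38 Ω.
V = V_s · R/ΣR = 19.5 × 0.1854 = 3.614 mV.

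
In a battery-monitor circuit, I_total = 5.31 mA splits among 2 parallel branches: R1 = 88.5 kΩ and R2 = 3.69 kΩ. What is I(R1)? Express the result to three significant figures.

I ≈ 0.213 mA

With just two branches, the current splits inversely with resistance.
So I = 5.31 × 3.69/92.19 = 0.2125 mA.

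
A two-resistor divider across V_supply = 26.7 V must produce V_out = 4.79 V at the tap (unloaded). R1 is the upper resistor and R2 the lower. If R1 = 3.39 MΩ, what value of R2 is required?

The divider ratio is R2/(R1+R2) = 4.79/26.7 = 0.1794.
R2 = R1 · 0.1794/(1 − 0.1794) = 0.7411 MΩ.

R2 ≈ 0.741 MΩ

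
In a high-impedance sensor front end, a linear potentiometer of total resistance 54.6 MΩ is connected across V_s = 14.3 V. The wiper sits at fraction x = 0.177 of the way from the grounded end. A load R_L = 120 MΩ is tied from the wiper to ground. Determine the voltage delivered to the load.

Split the track: R_lower = x·R_p = 9.664 MΩ, R_upper = (1−x)·R_p = 44.94 MΩ.
R_L loads the lower segment: effective lower R = 8.944 MΩ.
Then V_out = V_s · 8.944/(44.94 + 8.944) = 2.374 V.

V_out ≈ 2.37 V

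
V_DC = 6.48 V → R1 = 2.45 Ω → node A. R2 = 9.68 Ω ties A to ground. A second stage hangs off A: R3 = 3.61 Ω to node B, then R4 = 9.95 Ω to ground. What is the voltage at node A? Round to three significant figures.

The second stage (R3 + R4 = 13.56 Ω) loads node A in parallel with R2.
Effective lower resistance at A: R2 ‖ 13.56 = 5.648 Ω.
V_A = 6.48 × 5.648/(2.45 + 5.648) = 4.520 V.

V_A ≈ 4.52 V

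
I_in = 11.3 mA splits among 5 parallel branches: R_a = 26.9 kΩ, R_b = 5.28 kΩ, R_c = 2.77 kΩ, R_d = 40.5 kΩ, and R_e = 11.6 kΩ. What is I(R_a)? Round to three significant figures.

Total conductance ΣG = 1/26.9 + 1/5.28 + 1/2.77 + 1/40.5 + 1/11.6 = 0.6985 (units of 1/kΩ).
Current divider: I(R_a) = I_in · G_k/ΣG = 11.3 × (0.03717/0.6985) = 11.3 × 0.05322 = 0.6014 mA.

I ≈ 0.601 mA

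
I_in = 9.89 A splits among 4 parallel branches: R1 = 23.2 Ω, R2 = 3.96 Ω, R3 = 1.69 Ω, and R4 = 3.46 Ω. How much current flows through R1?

Conductances: ΣG = 1/23.2 + 1/3.96 + 1/1.69 + 1/3.46 = 1.176 (1/Ω).
Current divider: I(R1) = I_in · G_k/ΣG = 9.89 × (0.04310/1.176) = 9.89 × 0.03664 = 0.3624 A.

I ≈ 0.362 A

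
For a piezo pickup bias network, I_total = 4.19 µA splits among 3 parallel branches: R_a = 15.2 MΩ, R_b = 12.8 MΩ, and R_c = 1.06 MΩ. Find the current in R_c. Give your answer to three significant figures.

ΣG = 1/15.2 + 1/12.8 + 1/1.06 = 1.087.
R_c takes the fraction G_k/ΣG = 0.9434/1.087 = 0.8676, so I = 4.19 × 0.8676 = 3.635 µA.

I ≈ 3.64 µA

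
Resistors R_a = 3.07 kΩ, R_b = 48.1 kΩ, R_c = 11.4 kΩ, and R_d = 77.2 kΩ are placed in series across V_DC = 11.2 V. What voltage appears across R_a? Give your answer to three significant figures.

V ≈ 0.246 V

Total series resistance ΣR = 3.07 + 48.1 + 11.4 + 77.2 = 139.8 kΩ.
Voltage divider: V = V_DC · (3.070 / 139.8) = 11.2 × 0.02196 = 0.2460 V.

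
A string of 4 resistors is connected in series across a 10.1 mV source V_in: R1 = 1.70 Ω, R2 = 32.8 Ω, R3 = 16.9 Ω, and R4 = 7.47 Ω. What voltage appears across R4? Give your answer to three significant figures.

V ≈ 1.28 mV

Total series resistance ΣR = 1.70 + 32.8 + 16.9 + 7.47 = 58.87 Ω.
Voltage divider: V = V_in · (7.470 / 58.87) = 10.1 × 0.1269 = 1.282 mV.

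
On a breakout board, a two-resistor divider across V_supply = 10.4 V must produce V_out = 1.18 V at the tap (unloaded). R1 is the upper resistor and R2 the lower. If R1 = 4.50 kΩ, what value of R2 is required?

The divider ratio is R2/(R1+R2) = 1.18/10.4 = 0.1135.
So R2 = R1 · V_out/(V_supply − V_out) = 4.50 × 1.18/(10.4 − 1.18) = 4.50 × 0.1280 = 0.5759 kΩ.

R2 ≈ 0.576 kΩ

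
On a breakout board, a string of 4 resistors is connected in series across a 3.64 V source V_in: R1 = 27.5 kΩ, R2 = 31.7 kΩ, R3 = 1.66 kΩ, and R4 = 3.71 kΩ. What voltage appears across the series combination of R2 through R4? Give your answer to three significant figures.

V ≈ 2.09 V

Series total: ΣR = 27.5 + 31.7 + 1.66 + 3.71 = 64.57 kΩ.
R_{R2..R4} = 31.7 + 1.66 + 3.71 = 37.07 kΩ.
By the voltage-divider rule, V = 3.64 × 37.07/64.57 = 2.090 V.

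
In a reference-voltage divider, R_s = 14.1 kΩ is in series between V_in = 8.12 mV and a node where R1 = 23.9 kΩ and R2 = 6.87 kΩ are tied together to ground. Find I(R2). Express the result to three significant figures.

I ≈ 0.325 µA

Parallel bank: R_p = 1/(1/23.9 + 1/6.87) = 5.336 kΩ.
Node voltage V_A = V_in · R_p/(R_s + R_p) = 8.12 × 0.2745 = 2.229 mV.
Branch current I = V_A/R2 = 2.229/6.87 = 0.3245 µA.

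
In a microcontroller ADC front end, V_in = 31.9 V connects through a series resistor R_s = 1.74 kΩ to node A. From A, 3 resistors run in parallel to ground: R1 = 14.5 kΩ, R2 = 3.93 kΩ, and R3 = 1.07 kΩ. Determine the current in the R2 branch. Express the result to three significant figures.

Combine the parallel branches: R_p = (1/14.5 + 1/3.93 + 1/1.07)⁻¹ = 0.7949 kΩ.
Node voltage V_A = V_in · R_p/(R_s + R_p) = 31.9 × 0.3136 = 10.00 V.
I(R2) = V_A / R2 = 10.00/3.93 = 2.545 mA.
(Equivalently: I_total = 12.58 mA, then current-divider fraction G_k/ΣG = 0.2023.)

I ≈ 2.55 mA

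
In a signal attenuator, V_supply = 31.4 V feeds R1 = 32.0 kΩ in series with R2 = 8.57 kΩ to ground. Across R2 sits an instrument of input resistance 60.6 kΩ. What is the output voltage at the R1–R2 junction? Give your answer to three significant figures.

R2 ‖ R_L = (8.57 × 60.6)/(8.57 + 60.6) = 7.508 kΩ.
Voltage divider with the loaded lower leg: V_out = 31.4 × 7.508/(32.0 + 7.508) = 31.4 × 0.1900 = 5.967 V.

V_out ≈ 5.97 V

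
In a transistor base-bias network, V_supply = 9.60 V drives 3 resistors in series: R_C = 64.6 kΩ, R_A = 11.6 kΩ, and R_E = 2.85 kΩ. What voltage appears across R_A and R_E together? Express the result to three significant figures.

Total series resistance ΣR = 64.6 + 11.6 + 2.85 = 79.05 kΩ.
R_{R_A..R_E} = 11.6 + 2.85 = 14.45 kΩ.
V = V_supply · R/ΣR = 9.60 × 0.1828 = 1.755 V.

V ≈ 1.75 V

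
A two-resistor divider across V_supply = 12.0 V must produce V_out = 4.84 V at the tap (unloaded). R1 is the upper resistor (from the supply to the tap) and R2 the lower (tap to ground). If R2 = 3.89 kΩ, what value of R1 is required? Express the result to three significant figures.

The divider ratio is R2/(R1+R2) = 4.84/12.0 = 0.4033.
So R1 = R2 · (V_supply/V_out − 1) = 3.89 × (12.0/4.84 − 1) = 3.89 × 1.479 = 5.755 kΩ.

R1 ≈ 5.75 kΩ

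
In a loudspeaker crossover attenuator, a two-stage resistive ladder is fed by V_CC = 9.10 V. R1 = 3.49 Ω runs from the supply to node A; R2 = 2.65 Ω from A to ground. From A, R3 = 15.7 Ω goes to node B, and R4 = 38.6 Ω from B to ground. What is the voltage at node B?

V_B ≈ 2.72 V

Node A sees R2 in parallel with the series input of stage 2, R3 + R4 = 54.30 Ω.
Effective lower resistance at A: R2 ‖ 54.30 = 2.527 Ω.
First divider: V_A = V_CC · 2.527/(3.49 + 2.527) = 3.822 V.
Stage 2 is unloaded, so V_B = V_A · R4/(R3+R4) = 3.822 × 38.6/54.30 = 2.717 V.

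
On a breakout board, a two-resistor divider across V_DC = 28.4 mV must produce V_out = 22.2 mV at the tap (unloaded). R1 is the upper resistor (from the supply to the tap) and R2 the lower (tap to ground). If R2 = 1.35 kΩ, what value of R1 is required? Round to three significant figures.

V_out/V_DC = R2/(R1+R2) = 0.7817.
R1 = R2·(1/k − 1) = 1.35 × 0.2793 = 0.3770 kΩ.

R1 ≈ 0.377 kΩ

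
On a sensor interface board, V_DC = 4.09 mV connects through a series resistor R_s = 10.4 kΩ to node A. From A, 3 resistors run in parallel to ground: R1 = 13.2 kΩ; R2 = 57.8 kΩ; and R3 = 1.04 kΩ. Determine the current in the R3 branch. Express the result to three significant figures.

Combine the parallel branches: R_p = (1/13.2 + 1/57.8 + 1/1.04)⁻¹ = 0.9482 kΩ.
V_A by voltage divider: V_A = 4.09 × 0.9482/(10.4 + 0.9482) = 0.3418 mV.
I(R3) = V_A / R3 = 0.3418/1.04 = 0.3286 µA.
(Equivalently: I_total = 0.3604 µA, then current-divider fraction G_k/ΣG = 0.9118.)

I ≈ 0.329 µA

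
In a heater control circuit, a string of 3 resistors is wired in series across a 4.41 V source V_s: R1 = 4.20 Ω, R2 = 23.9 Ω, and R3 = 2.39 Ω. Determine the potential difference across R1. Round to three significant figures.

Series total: ΣR = 4.20 + 23.9 + 2.39 = 30.49 Ω.
By the voltage-divider rule, V = 4.41 × 4.200/30.49 = 0.6075 V.

V ≈ 0.607 V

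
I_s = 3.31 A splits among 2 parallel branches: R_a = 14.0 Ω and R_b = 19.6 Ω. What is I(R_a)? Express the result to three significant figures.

I ≈ 1.93 A

Two-branch current divider: I_k = I_s · R_other/(R_1 + R_2).
I(R_a) = 3.31 × 19.6/(14.0 + 19.6) = 3.31 × 0.5833 = 1.931 A.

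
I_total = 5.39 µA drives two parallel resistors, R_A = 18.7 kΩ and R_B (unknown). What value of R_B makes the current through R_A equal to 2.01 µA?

R_B ≈ 11.1 kΩ

In a two-way split, I_A/I_total = R_B/(R_A + R_B).
With f = 0.3729, R_B = R_A · f/(1−f) = 18.7 × 0.5947 = 11.12 kΩ.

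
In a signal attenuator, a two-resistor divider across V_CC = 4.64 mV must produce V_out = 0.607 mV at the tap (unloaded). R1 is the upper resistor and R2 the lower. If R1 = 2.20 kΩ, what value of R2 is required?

R2 ≈ 0.331 kΩ

The divider ratio is R2/(R1+R2) = 0.607/4.64 = 0.1308.
Rearranging, R2 = R1·k/(1−k) = 2.20 × 0.1505 = 0.3311 kΩ.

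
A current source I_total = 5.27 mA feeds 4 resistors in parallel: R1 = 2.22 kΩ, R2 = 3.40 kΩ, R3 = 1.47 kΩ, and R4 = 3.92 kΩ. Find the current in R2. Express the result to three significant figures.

Total conductance ΣG = 1/2.22 + 1/3.40 + 1/1.47 + 1/3.92 = 1.680 (units of 1/kΩ).
By the current-divider rule, I = I_total · G_k/ΣG = 5.27 × 0.1751 = 0.9227 mA.

I ≈ 0.923 mA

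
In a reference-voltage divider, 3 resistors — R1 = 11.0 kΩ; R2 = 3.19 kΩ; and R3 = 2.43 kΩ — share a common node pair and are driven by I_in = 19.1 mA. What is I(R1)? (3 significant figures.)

I ≈ 2.13 mA

ΣG = 1/11.0 + 1/3.19 + 1/2.43 = 0.8159.
R1 takes the fraction G_k/ΣG = 0.09091/0.8159 = 0.1114, so I = 19.1 × 0.1114 = 2.128 mA.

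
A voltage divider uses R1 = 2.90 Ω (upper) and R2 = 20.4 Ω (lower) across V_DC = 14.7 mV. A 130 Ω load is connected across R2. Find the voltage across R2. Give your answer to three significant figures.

V_out ≈ 12.6 mV

R2 ‖ R_L = (20.4 × 130)/(20.4 + 130) = 17.63 Ω.
Now apply the divider: V_out = 14.7 × 0.8588 = 12.62 mV.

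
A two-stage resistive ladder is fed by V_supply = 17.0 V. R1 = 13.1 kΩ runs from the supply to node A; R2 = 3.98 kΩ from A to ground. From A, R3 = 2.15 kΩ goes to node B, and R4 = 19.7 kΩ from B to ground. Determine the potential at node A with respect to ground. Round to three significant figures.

Looking into the second stage from A: R3 + R4 = 21.85 kΩ appears in parallel with R2.
R2 ‖ (R3+R4) = 3.367 kΩ.
V_A = 17.0 × 3.367/(13.1 + 3.367) = 3.476 V.

V_A ≈ 3.48 V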